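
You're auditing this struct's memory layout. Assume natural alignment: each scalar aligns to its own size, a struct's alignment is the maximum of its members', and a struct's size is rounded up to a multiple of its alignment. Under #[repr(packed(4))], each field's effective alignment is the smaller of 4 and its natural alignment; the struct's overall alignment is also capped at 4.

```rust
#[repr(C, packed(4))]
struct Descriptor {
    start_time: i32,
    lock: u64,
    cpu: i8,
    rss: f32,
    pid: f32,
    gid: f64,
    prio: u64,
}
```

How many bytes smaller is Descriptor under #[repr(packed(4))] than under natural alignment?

8

natural layout:
  0..4  start_time  (4B, 4-aligned)
  4..8  -- padding (4B)
  8..16  lock  (8B, 8-aligned)
  16..17  cpu  (1B, 1-aligned)
  17..20  -- padding (3B)
  20..24  rss  (4B, 4-aligned)
  24..28  pid  (4B, 4-aligned)
  28..32  -- padding (4B)
  32..40  gid  (8B, 8-aligned)
  40..48  prio  (8B, 8-aligned)
  sizeof = 48, alignof = 8
packed(4) layout:
  0..4  start_time  (4B, 4-aligned)
  4..12  lock  (8B, 4-aligned)
  12..13  cpu  (1B, 1-aligned)
  13..16  -- padding (3B)
  16..20  rss  (4B, 4-aligned)
  20..24  pid  (4B, 4-aligned)
  24..32  gid  (8B, 4-aligned)
  32..40  prio  (8B, 4-aligned)
  sizeof = 40, alignof = 4
48 − 40 = 8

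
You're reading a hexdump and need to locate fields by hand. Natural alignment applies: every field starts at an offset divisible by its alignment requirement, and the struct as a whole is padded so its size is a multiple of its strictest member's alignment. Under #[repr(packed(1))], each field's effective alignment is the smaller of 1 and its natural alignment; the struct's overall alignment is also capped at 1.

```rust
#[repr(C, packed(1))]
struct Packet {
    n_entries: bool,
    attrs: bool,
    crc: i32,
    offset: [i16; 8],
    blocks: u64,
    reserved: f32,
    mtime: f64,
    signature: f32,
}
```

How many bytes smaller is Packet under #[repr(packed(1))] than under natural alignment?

natural layout:
  n_entries at 0 (size 1, align 1) → ends 1
  attrs at 1 (size 1, align 1) → ends 2
  pad 2 to align 4 for crc
  crc at 4 (size 4, align 4) → ends 8
  offset at 8 (size 16, align 2) → ends 24
  blocks at 24 (size 8, align 8) → ends 32
  reserved at 32 (size 4, align 4) → ends 36
  pad 4 to align 8 for mtime
  mtime at 40 (size 8, align 8) → ends 48
  signature at 48 (size 4, align 4) → ends 52
  tail pad 4 to reach multiple of 8
  total 56 bytes, alignment 8
packed(1) layout:
  n_entries at 0 (size 1, align 1) → ends 1
  attrs at 1 (size 1, align 1) → ends 2
  crc at 2 (size 4, align 1) → ends 6
  offset at 6 (size 16, align 1) → ends 22
  blocks at 22 (size 8, align 1) → ends 30
  reserved at 30 (size 4, align 1) → ends 34
  mtime at 34 (size 8, align 1) → ends 42
  signature at 42 (size 4, align 1) → ends 46
  total 46 bytes, alignment 1
56 − 46 = 10

10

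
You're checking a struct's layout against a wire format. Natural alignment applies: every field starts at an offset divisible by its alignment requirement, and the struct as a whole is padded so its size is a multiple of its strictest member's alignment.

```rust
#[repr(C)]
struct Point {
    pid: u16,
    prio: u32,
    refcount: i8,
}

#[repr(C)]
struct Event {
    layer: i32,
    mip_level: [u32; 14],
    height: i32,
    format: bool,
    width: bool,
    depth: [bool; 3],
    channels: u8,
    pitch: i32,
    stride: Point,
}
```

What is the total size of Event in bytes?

88 bytes

Point: pid at 0 (size 2, align 2) → ends 2; pad 2 to align 4 for prio; prio at 4 (size 4, align 4) → ends 8; refcount at 8 (size 1, align 1) → ends 9; tail pad 3 to reach multiple of 4; total 12 bytes, alignment 4
layer at 0 (size 4, align 4) → ends 4
mip_level at 4 (size 56, align 4) → ends 60
height at 60 (size 4, align 4) → ends 64
format at 64 (size 1, align 1) → ends 65
width at 65 (size 1, align 1) → ends 66
depth at 66 (size 3, align 1) → ends 69
channels at 69 (size 1, align 1) → ends 70
pad 2 to align 4 for pitch
pitch at 72 (size 4, align 4) → ends 76
stride at 76 (size 12, align 4) → ends 88
total 88 bytes, alignment 4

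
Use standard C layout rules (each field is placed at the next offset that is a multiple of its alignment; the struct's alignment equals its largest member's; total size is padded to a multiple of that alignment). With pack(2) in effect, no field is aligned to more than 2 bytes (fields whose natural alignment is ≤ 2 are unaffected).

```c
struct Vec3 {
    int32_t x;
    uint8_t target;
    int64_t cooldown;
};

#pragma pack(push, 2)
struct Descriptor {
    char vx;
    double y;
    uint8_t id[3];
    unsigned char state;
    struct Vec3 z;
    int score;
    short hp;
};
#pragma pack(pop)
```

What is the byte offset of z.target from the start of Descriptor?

Vec3: @0: x [4B, align 4] → 4; @4: target [1B, align 1] → 5; +3 pad (align 8); @8: cooldown [8B, align 8] → 16; size 16, align 8
@0: vx [1B, align 1] → 1
+1 pad (align 2)
@2: y [8B, align 2] → 10
@10: id [3B, align 1] → 13
@13: state [1B, align 1] → 14
@14: z [16B, align 2] → 30
within Vec3: target at 4
14 + 4 = 18

18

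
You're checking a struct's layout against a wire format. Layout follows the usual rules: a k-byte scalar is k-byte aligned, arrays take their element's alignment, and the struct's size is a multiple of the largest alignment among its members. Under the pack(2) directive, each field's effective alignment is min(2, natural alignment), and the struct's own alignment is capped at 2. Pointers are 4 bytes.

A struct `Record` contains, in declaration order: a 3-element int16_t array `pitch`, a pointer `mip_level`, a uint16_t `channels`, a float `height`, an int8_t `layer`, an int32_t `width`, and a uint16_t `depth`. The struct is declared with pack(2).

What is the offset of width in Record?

18

pitch at 0 (size 6, align 2) → ends 6
mip_level at 6 (size 4, align 2) → ends 10
channels at 10 (size 2, align 2) → ends 12
height at 12 (size 4, align 2) → ends 16
layer at 16 (size 1, align 1) → ends 17
pad 1 to align 2 for width
width at 18 (size 4, align 2) → ends 22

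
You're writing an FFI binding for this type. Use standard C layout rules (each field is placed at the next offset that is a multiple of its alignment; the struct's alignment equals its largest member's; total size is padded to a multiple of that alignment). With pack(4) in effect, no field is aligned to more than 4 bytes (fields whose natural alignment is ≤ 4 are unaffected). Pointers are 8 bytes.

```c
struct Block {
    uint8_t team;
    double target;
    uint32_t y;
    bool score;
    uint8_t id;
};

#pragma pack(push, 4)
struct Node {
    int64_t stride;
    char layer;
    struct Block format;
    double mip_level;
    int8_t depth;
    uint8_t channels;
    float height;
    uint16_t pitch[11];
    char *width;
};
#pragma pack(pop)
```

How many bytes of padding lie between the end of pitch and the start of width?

2

Block: @0: team [1B, align 1] → 1; +7 pad (align 8); @8: target [8B, align 8] → 16; @16: y [4B, align 4] → 20; @20: score [1B, align 1] → 21; @21: id [1B, align 1] → 22; +2 tail pad (align 8); size 24, align 8
@0: stride [8B, align 4] → 8
@8: layer [1B, align 1] → 9
+3 pad (align 4)
@12: format [24B, align 4] → 36
@36: mip_level [8B, align 4] → 44
@44: depth [1B, align 1] → 45
@45: channels [1B, align 1] → 46
+2 pad (align 4)
@48: height [4B, align 4] → 52
@52: pitch [22B, align 2] → 74
+2 pad (align 4)
@76: width [8B, align 4] → 84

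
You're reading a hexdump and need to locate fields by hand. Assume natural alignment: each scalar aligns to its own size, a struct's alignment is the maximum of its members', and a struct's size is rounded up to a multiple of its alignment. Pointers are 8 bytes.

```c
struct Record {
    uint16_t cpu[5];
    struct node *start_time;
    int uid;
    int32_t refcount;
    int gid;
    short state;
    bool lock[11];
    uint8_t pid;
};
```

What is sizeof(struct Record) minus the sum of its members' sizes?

0..10  cpu  (10B, 2-aligned)
10..16  -- padding (6B)
16..24  start_time  (8B, 8-aligned)
24..28  uid  (4B, 4-aligned)
28..32  refcount  (4B, 4-aligned)
32..36  gid  (4B, 4-aligned)
36..38  state  (2B, 2-aligned)
38..49  lock  (11B, 1-aligned)
49..50  pid  (1B, 1-aligned)
50..56  -- tail padding (6B)
sizeof = 56, alignof = 8
data bytes 44, size 56 → padding 12

12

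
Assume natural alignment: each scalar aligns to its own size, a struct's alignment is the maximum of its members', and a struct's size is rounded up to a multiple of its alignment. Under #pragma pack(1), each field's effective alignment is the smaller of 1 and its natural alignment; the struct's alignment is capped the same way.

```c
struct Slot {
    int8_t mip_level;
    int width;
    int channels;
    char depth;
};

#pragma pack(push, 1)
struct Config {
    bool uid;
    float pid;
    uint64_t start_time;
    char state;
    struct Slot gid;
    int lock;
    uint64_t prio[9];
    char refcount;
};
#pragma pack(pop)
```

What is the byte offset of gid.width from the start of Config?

Slot: @0: mip_level [1B, align 1] → 1; +3 pad (align 4); @4: width [4B, align 4] → 8; @8: channels [4B, align 4] → 12; @12: depth [1B, align 1] → 13; +3 tail pad (align 4); size 16, align 4
@0: uid [1B, align 1] → 1
@1: pid [4B, align 1] → 5
@5: start_time [8B, align 1] → 13
@13: state [1B, align 1] → 14
@14: gid [16B, align 1] → 30
within Slot: width at 4
14 + 4 = 18

18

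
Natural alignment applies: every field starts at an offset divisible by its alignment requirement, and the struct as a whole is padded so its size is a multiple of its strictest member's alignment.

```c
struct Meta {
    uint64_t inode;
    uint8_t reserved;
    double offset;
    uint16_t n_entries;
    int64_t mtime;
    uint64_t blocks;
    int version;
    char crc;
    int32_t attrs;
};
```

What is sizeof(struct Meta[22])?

inode at 0 (size 8, align 8) → ends 8
reserved at 8 (size 1, align 1) → ends 9
pad 7 to align 8 for offset
offset at 16 (size 8, align 8) → ends 24
n_entries at 24 (size 2, align 2) → ends 26
pad 6 to align 8 for mtime
mtime at 32 (size 8, align 8) → ends 40
blocks at 40 (size 8, align 8) → ends 48
version at 48 (size 4, align 4) → ends 52
crc at 52 (size 1, align 1) → ends 53
pad 3 to align 4 for attrs
attrs at 56 (size 4, align 4) → ends 60
tail pad 4 to reach multiple of 8
total 64 bytes, alignment 8
array of 22: 22 × 64 = 1408

1408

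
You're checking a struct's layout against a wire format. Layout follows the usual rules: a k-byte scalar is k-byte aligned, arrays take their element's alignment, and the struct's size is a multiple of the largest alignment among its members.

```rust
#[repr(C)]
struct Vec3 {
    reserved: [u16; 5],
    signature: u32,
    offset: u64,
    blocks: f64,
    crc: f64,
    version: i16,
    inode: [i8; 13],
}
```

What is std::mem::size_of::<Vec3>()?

56

reserved at 0 (size 10, align 2) → ends 10
pad 2 to align 4 for signature
signature at 12 (size 4, align 4) → ends 16
offset at 16 (size 8, align 8) → ends 24
blocks at 24 (size 8, align 8) → ends 32
crc at 32 (size 8, align 8) → ends 40
version at 40 (size 2, align 2) → ends 42
inode at 42 (size 13, align 1) → ends 55
tail pad 1 to reach multiple of 8
total 56 bytes, alignment 8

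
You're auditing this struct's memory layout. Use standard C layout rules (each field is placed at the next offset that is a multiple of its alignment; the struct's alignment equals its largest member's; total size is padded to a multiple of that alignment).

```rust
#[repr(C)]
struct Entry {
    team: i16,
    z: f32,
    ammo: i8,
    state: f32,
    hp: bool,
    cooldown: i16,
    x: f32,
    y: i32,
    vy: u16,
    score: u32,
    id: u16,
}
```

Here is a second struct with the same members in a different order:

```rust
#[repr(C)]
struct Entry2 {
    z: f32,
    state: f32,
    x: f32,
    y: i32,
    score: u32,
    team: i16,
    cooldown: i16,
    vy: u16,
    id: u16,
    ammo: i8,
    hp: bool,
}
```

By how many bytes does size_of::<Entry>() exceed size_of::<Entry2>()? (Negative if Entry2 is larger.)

0..2  team  (2B, 2-aligned)
2..4  -- padding (2B)
4..8  z  (4B, 4-aligned)
8..9  ammo  (1B, 1-aligned)
9..12  -- padding (3B)
12..16  state  (4B, 4-aligned)
16..17  hp  (1B, 1-aligned)
17..18  -- padding (1B)
18..20  cooldown  (2B, 2-aligned)
20..24  x  (4B, 4-aligned)
24..28  y  (4B, 4-aligned)
28..30  vy  (2B, 2-aligned)
30..32  -- padding (2B)
32..36  score  (4B, 4-aligned)
36..38  id  (2B, 2-aligned)
38..40  -- tail padding (2B)
sizeof = 40, alignof = 4
— Entry2 —
0..4  z  (4B, 4-aligned)
4..8  state  (4B, 4-aligned)
8..12  x  (4B, 4-aligned)
12..16  y  (4B, 4-aligned)
16..20  score  (4B, 4-aligned)
20..22  team  (2B, 2-aligned)
22..24  cooldown  (2B, 2-aligned)
24..26  vy  (2B, 2-aligned)
26..28  id  (2B, 2-aligned)
28..29  ammo  (1B, 1-aligned)
29..30  hp  (1B, 1-aligned)
30..32  -- tail padding (2B)
sizeof = 32, alignof = 4
40 − 32 = 8

8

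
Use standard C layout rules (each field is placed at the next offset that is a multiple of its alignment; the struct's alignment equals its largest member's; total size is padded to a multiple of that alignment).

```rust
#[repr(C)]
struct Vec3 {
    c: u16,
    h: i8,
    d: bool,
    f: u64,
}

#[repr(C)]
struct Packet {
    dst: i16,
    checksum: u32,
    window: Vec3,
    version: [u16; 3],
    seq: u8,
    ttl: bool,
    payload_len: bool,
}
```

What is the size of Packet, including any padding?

40 bytes

Vec3: 0..2  c  (2B, 2-aligned); 2..3  h  (1B, 1-aligned); 3..4  d  (1B, 1-aligned); 4..8  -- padding (4B); 8..16  f  (8B, 8-aligned); sizeof = 16, alignof = 8
0..2  dst  (2B, 2-aligned)
2..4  -- padding (2B)
4..8  checksum  (4B, 4-aligned)
8..24  window  (16B, 8-aligned)
24..30  version  (6B, 2-aligned)
30..31  seq  (1B, 1-aligned)
31..32  ttl  (1B, 1-aligned)
32..33  payload_len  (1B, 1-aligned)
33..40  -- tail padding (7B)
sizeof = 40, alignof = 8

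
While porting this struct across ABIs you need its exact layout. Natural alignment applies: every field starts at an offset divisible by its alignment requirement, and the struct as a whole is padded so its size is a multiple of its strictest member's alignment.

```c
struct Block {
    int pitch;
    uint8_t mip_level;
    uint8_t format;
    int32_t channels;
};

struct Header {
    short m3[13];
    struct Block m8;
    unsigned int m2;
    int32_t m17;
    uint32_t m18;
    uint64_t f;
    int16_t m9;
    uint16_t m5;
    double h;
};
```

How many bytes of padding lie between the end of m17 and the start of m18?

0

Block: 0..4  pitch  (4B, 4-aligned); 4..5  mip_level  (1B, 1-aligned); 5..6  format  (1B, 1-aligned); 6..8  -- padding (2B); 8..12  channels  (4B, 4-aligned); sizeof = 12, alignof = 4
0..26  m3  (26B, 2-aligned)
26..28  -- padding (2B)
28..40  m8  (12B, 4-aligned)
40..44  m2  (4B, 4-aligned)
44..48  m17  (4B, 4-aligned)
48..52  m18  (4B, 4-aligned)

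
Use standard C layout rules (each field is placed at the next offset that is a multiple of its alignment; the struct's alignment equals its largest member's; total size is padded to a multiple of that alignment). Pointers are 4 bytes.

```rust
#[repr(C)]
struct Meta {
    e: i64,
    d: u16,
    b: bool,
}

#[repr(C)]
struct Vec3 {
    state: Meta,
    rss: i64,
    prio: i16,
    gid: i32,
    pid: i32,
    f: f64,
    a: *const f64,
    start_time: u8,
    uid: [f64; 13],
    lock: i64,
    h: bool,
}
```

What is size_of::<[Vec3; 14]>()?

2464

Meta: e at 0 (size 8, align 8) → ends 8; d at 8 (size 2, align 2) → ends 10; b at 10 (size 1, align 1) → ends 11; tail pad 5 to reach multiple of 8; total 16 bytes, alignment 8
state at 0 (size 16, align 8) → ends 16
rss at 16 (size 8, align 8) → ends 24
prio at 24 (size 2, align 2) → ends 26
pad 2 to align 4 for gid
gid at 28 (size 4, align 4) → ends 32
pid at 32 (size 4, align 4) → ends 36
pad 4 to align 8 for f
f at 40 (size 8, align 8) → ends 48
a at 48 (size 4, align 4) → ends 52
start_time at 52 (size 1, align 1) → ends 53
pad 3 to align 8 for uid
uid at 56 (size 104, align 8) → ends 160
lock at 160 (size 8, align 8) → ends 168
h at 168 (size 1, align 1) → ends 169
tail pad 7 to reach multiple of 8
total 176 bytes, alignment 8
array of 14: 14 × 176 = 2464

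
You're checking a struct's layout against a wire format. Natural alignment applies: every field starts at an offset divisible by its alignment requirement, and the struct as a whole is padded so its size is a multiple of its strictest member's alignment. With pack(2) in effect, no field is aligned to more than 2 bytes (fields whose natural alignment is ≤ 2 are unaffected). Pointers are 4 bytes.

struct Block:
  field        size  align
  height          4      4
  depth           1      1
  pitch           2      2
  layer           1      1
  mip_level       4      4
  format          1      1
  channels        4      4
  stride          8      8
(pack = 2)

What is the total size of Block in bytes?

height at 0 (size 4, align 2) → ends 4
depth at 4 (size 1, align 1) → ends 5
pad 1 to align 2 for pitch
pitch at 6 (size 2, align 2) → ends 8
layer at 8 (size 1, align 1) → ends 9
pad 1 to align 2 for mip_level
mip_level at 10 (size 4, align 2) → ends 14
format at 14 (size 1, align 1) → ends 15
pad 1 to align 2 for channels
channels at 16 (size 4, align 2) → ends 20
stride at 20 (size 8, align 2) → ends 28
total 28 bytes, alignment 2

28 bytes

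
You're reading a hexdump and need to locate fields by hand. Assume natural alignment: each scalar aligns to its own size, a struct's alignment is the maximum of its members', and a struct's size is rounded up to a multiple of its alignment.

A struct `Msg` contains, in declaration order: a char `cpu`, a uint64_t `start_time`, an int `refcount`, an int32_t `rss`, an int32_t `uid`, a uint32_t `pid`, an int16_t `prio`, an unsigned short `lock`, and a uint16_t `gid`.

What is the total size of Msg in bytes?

cpu at 0 (size 1, align 1) → ends 1
pad 7 to align 8 for start_time
start_time at 8 (size 8, align 8) → ends 16
refcount at 16 (size 4, align 4) → ends 20
rss at 20 (size 4, align 4) → ends 24
uid at 24 (size 4, align 4) → ends 28
pid at 28 (size 4, align 4) → ends 32
prio at 32 (size 2, align 2) → ends 34
lock at 34 (size 2, align 2) → ends 36
gid at 36 (size 2, align 2) → ends 38
tail pad 2 to reach multiple of 8
total 40 bytes, alignment 8

40 bytes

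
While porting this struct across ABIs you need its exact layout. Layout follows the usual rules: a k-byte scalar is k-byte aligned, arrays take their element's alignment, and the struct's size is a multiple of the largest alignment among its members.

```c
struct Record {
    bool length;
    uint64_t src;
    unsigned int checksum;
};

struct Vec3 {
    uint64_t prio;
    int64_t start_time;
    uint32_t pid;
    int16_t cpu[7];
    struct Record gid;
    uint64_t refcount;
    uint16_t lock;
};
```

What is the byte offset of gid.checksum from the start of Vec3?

Record: length at 0 (size 1, align 1) → ends 1; pad 7 to align 8 for src; src at 8 (size 8, align 8) → ends 16; checksum at 16 (size 4, align 4) → ends 20; tail pad 4 to reach multiple of 8; total 24 bytes, alignment 8
prio at 0 (size 8, align 8) → ends 8
start_time at 8 (size 8, align 8) → ends 16
pid at 16 (size 4, align 4) → ends 20
cpu at 20 (size 14, align 2) → ends 34
pad 6 to align 8 for gid
gid at 40 (size 24, align 8) → ends 64
within Record: checksum at 16
40 + 16 = 56

56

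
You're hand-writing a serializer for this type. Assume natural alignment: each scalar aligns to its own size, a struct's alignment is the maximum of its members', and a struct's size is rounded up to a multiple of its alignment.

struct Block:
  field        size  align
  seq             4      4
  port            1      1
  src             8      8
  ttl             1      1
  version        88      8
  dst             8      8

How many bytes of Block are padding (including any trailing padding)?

@0: seq [4B, align 4] → 4
@4: port [1B, align 1] → 5
+3 pad (align 8)
@8: src [8B, align 8] → 16
@16: ttl [1B, align 1] → 17
+7 pad (align 8)
@24: version [88B, align 8] → 112
@112: dst [8B, align 8] → 120
size 120, align 8
data bytes 110, size 120 → padding 10

10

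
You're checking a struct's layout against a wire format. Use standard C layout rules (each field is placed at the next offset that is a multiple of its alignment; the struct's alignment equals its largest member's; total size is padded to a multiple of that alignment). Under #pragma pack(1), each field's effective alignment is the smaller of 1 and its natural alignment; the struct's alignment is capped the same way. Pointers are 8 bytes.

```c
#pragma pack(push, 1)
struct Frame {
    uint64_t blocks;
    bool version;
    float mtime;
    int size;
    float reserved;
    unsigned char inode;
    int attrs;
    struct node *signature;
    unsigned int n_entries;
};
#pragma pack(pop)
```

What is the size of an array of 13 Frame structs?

494

0..8  blocks  (8B, 1-aligned)
8..9  version  (1B, 1-aligned)
9..13  mtime  (4B, 1-aligned)
13..17  size  (4B, 1-aligned)
17..21  reserved  (4B, 1-aligned)
21..22  inode  (1B, 1-aligned)
22..26  attrs  (4B, 1-aligned)
26..34  signature  (8B, 1-aligned)
34..38  n_entries  (4B, 1-aligned)
sizeof = 38, alignof = 1
array of 13: 13 × 38 = 494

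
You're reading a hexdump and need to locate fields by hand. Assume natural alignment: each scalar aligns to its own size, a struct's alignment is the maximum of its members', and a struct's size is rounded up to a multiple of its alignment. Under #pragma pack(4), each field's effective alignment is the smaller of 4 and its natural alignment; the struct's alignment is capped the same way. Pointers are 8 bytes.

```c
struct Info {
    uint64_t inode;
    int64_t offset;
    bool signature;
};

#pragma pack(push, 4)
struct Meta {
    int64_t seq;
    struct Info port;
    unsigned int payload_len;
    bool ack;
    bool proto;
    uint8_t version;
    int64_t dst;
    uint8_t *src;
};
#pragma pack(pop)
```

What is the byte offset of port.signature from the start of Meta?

24

Info: 0..8  inode  (8B, 8-aligned); 8..16  offset  (8B, 8-aligned); 16..17  signature  (1B, 1-aligned); 17..24  -- tail padding (7B); sizeof = 24, alignof = 8
0..8  seq  (8B, 4-aligned)
8..32  port  (24B, 4-aligned)
within Info: signature at 16
8 + 16 = 24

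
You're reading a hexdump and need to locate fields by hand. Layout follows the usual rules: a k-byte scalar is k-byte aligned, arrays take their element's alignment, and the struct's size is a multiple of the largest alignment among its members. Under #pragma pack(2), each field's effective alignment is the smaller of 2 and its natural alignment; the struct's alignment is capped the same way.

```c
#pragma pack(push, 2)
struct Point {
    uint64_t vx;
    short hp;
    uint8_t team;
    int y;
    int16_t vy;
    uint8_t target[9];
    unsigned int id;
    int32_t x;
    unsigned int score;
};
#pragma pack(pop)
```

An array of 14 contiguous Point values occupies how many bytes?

560

@0: vx [8B, align 2] → 8
@8: hp [2B, align 2] → 10
@10: team [1B, align 1] → 11
+1 pad (align 2)
@12: y [4B, align 2] → 16
@16: vy [2B, align 2] → 18
@18: target [9B, align 1] → 27
+1 pad (align 2)
@28: id [4B, align 2] → 32
@32: x [4B, align 2] → 36
@36: score [4B, align 2] → 40
size 40, align 2
array of 14: 14 × 40 = 560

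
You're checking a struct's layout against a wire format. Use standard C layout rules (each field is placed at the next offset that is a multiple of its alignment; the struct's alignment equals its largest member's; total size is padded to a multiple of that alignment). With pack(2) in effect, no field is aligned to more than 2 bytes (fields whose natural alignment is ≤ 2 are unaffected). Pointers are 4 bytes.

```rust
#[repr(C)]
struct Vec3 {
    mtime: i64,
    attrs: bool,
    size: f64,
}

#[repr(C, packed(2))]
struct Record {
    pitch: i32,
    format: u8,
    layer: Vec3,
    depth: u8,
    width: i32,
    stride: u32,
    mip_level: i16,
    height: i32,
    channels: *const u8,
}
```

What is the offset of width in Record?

Vec3: @0: mtime [8B, align 8] → 8; @8: attrs [1B, align 1] → 9; +7 pad (align 8); @16: size [8B, align 8] → 24; size 24, align 8
@0: pitch [4B, align 2] → 4
@4: format [1B, align 1] → 5
+1 pad (align 2)
@6: layer [24B, align 2] → 30
@30: depth [1B, align 1] → 31
+1 pad (align 2)
@32: width [4B, align 2] → 36

32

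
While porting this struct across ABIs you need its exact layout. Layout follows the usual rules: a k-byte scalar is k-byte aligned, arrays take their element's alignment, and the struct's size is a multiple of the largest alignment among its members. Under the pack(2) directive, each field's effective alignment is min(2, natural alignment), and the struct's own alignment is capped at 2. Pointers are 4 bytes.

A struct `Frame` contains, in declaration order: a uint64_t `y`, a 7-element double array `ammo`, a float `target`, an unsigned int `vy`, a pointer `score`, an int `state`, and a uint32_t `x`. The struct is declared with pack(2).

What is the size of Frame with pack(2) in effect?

@0: y [8B, align 2] → 8
@8: ammo [56B, align 2] → 64
@64: target [4B, align 2] → 68
@68: vy [4B, align 2] → 72
@72: score [4B, align 2] → 76
@76: state [4B, align 2] → 80
@80: x [4B, align 2] → 84
size 84, align 2

84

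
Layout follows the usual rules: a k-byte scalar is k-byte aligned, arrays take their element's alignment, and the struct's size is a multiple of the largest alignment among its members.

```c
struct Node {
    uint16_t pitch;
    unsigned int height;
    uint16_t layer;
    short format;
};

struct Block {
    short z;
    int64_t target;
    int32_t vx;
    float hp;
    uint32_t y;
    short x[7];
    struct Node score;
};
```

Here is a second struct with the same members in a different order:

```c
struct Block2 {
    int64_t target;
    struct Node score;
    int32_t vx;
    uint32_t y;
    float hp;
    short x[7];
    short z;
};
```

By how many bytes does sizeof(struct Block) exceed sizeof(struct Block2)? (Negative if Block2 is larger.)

8

Node: @0: pitch [2B, align 2] → 2; +2 pad (align 4); @4: height [4B, align 4] → 8; @8: layer [2B, align 2] → 10; @10: format [2B, align 2] → 12; size 12, align 4
@0: z [2B, align 2] → 2
+6 pad (align 8)
@8: target [8B, align 8] → 16
@16: vx [4B, align 4] → 20
@20: hp [4B, align 4] → 24
@24: y [4B, align 4] → 28
@28: x [14B, align 2] → 42
+2 pad (align 4)
@44: score [12B, align 4] → 56
size 56, align 8
— Block2 —
@0: target [8B, align 8] → 8
@8: score [12B, align 4] → 20
@20: vx [4B, align 4] → 24
@24: y [4B, align 4] → 28
@28: hp [4B, align 4] → 32
@32: x [14B, align 2] → 46
@46: z [2B, align 2] → 48
size 48, align 8
56 − 48 = 8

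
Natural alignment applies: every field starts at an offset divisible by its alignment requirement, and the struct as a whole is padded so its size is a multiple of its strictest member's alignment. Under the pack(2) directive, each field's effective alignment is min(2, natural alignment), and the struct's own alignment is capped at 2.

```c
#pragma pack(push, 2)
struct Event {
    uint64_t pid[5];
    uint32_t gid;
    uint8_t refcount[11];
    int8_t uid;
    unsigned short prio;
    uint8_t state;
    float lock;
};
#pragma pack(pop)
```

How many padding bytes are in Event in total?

1

@0: pid [40B, align 2] → 40
@40: gid [4B, align 2] → 44
@44: refcount [11B, align 1] → 55
@55: uid [1B, align 1] → 56
@56: prio [2B, align 2] → 58
@58: state [1B, align 1] → 59
+1 pad (align 2)
@60: lock [4B, align 2] → 64
size 64, align 2
data bytes 63, size 64 → padding 1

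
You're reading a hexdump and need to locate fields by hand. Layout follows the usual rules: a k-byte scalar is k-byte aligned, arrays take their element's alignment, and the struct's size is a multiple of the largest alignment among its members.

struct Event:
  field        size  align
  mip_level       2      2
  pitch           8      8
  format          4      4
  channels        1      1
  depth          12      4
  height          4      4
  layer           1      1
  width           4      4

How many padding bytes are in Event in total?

12

@0: mip_level [2B, align 2] → 2
+6 pad (align 8)
@8: pitch [8B, align 8] → 16
@16: format [4B, align 4] → 20
@20: channels [1B, align 1] → 21
+3 pad (align 4)
@24: depth [12B, align 4] → 36
@36: height [4B, align 4] → 40
@40: layer [1B, align 1] → 41
+3 pad (align 4)
@44: width [4B, align 4] → 48
size 48, align 8
data bytes 36, size 48 → padding 12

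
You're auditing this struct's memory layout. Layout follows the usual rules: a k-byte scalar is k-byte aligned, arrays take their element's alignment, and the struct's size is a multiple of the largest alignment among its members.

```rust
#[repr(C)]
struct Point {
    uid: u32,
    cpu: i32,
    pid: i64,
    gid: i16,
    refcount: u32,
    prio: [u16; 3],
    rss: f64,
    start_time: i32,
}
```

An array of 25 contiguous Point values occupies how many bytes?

0..4  uid  (4B, 4-aligned)
4..8  cpu  (4B, 4-aligned)
8..16  pid  (8B, 8-aligned)
16..18  gid  (2B, 2-aligned)
18..20  -- padding (2B)
20..24  refcount  (4B, 4-aligned)
24..30  prio  (6B, 2-aligned)
30..32  -- padding (2B)
32..40  rss  (8B, 8-aligned)
40..44  start_time  (4B, 4-aligned)
44..48  -- tail padding (4B)
sizeof = 48, alignof = 8
array of 25: 25 × 48 = 1200

1200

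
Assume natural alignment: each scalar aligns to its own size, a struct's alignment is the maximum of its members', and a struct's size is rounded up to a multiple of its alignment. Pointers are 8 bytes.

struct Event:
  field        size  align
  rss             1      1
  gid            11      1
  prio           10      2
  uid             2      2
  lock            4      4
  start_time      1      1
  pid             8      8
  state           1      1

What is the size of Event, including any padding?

48

@0: rss [1B, align 1] → 1
@1: gid [11B, align 1] → 12
@12: prio [10B, align 2] → 22
@22: uid [2B, align 2] → 24
@24: lock [4B, align 4] → 28
@28: start_time [1B, align 1] → 29
+3 pad (align 8)
@32: pid [8B, align 8] → 40
@40: state [1B, align 1] → 41
+7 tail pad (align 8)
size 48, align 8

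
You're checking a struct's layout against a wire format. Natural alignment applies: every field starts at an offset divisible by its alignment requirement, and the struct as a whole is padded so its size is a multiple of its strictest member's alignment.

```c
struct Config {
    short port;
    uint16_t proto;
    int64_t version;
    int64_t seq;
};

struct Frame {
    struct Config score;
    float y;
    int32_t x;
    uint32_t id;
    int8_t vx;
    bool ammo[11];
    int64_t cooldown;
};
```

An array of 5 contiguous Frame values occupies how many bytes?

Config: port at 0 (size 2, align 2) → ends 2; proto at 2 (size 2, align 2) → ends 4; pad 4 to align 8 for version; version at 8 (size 8, align 8) → ends 16; seq at 16 (size 8, align 8) → ends 24; total 24 bytes, alignment 8
score at 0 (size 24, align 8) → ends 24
y at 24 (size 4, align 4) → ends 28
x at 28 (size 4, align 4) → ends 32
id at 32 (size 4, align 4) → ends 36
vx at 36 (size 1, align 1) → ends 37
ammo at 37 (size 11, align 1) → ends 48
cooldown at 48 (size 8, align 8) → ends 56
total 56 bytes, alignment 8
array of 5: 5 × 56 = 280

280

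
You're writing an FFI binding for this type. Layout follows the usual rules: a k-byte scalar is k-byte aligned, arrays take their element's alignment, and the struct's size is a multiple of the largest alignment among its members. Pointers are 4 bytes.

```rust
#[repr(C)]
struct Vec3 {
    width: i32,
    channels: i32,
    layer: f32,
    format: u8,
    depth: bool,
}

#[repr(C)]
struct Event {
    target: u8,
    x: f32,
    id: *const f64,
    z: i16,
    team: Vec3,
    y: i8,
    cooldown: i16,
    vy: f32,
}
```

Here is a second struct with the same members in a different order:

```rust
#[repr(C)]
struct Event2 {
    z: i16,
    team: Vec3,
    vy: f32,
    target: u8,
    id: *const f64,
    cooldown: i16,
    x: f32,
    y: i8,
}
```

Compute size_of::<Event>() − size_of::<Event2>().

-4

Vec3: @0: width [4B, align 4] → 4; @4: channels [4B, align 4] → 8; @8: layer [4B, align 4] → 12; @12: format [1B, align 1] → 13; @13: depth [1B, align 1] → 14; +2 tail pad (align 4); size 16, align 4
@0: target [1B, align 1] → 1
+3 pad (align 4)
@4: x [4B, align 4] → 8
@8: id [4B, align 4] → 12
@12: z [2B, align 2] → 14
+2 pad (align 4)
@16: team [16B, align 4] → 32
@32: y [1B, align 1] → 33
+1 pad (align 2)
@34: cooldown [2B, align 2] → 36
@36: vy [4B, align 4] → 40
size 40, align 4
— Event2 —
@0: z [2B, align 2] → 2
+2 pad (align 4)
@4: team [16B, align 4] → 20
@20: vy [4B, align 4] → 24
@24: target [1B, align 1] → 25
+3 pad (align 4)
@28: id [4B, align 4] → 32
@32: cooldown [2B, align 2] → 34
+2 pad (align 4)
@36: x [4B, align 4] → 40
@40: y [1B, align 1] → 41
+3 tail pad (align 4)
size 44, align 4
40 − 44 = -4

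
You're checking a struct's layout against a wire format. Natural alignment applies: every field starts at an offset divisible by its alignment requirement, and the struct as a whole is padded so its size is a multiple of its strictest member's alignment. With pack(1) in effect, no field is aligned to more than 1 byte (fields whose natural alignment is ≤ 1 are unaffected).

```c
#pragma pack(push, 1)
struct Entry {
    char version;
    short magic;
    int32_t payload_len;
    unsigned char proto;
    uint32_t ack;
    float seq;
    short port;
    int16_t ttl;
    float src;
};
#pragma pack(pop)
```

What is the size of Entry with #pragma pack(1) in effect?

@0: version [1B, align 1] → 1
@1: magic [2B, align 1] → 3
@3: payload_len [4B, align 1] → 7
@7: proto [1B, align 1] → 8
@8: ack [4B, align 1] → 12
@12: seq [4B, align 1] → 16
@16: port [2B, align 1] → 18
@18: ttl [2B, align 1] → 20
@20: src [4B, align 1] → 24
size 24, align 1

24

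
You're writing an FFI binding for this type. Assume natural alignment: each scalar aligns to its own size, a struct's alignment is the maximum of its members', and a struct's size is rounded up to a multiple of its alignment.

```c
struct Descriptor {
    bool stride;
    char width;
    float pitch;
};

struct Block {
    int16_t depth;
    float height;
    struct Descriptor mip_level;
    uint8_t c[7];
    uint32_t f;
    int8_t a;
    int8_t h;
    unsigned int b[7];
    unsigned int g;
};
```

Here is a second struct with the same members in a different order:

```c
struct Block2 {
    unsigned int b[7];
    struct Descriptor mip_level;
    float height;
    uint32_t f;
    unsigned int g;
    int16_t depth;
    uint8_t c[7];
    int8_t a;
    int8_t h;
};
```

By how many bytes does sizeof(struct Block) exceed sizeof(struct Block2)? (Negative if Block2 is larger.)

4

Descriptor: @0: stride [1B, align 1] → 1; @1: width [1B, align 1] → 2; +2 pad (align 4); @4: pitch [4B, align 4] → 8; size 8, align 4
@0: depth [2B, align 2] → 2
+2 pad (align 4)
@4: height [4B, align 4] → 8
@8: mip_level [8B, align 4] → 16
@16: c [7B, align 1] → 23
+1 pad (align 4)
@24: f [4B, align 4] → 28
@28: a [1B, align 1] → 29
@29: h [1B, align 1] → 30
+2 pad (align 4)
@32: b [28B, align 4] → 60
@60: g [4B, align 4] → 64
size 64, align 4
— Block2 —
@0: b [28B, align 4] → 28
@28: mip_level [8B, align 4] → 36
@36: height [4B, align 4] → 40
@40: f [4B, align 4] → 44
@44: g [4B, align 4] → 48
@48: depth [2B, align 2] → 50
@50: c [7B, align 1] → 57
@57: a [1B, align 1] → 58
@58: h [1B, align 1] → 59
+1 tail pad (align 4)
size 60, align 4
64 − 60 = 4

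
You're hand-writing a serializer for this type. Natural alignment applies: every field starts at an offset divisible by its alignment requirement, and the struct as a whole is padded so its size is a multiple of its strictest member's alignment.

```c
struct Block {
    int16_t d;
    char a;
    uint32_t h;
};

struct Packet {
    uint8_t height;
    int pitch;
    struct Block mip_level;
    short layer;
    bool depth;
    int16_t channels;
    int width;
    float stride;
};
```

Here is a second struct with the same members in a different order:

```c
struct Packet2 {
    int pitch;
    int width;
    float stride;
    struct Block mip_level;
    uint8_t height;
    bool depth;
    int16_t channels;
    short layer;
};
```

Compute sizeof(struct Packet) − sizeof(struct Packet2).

4

Block: @0: d [2B, align 2] → 2; @2: a [1B, align 1] → 3; +1 pad (align 4); @4: h [4B, align 4] → 8; size 8, align 4
@0: height [1B, align 1] → 1
+3 pad (align 4)
@4: pitch [4B, align 4] → 8
@8: mip_level [8B, align 4] → 16
@16: layer [2B, align 2] → 18
@18: depth [1B, align 1] → 19
+1 pad (align 2)
@20: channels [2B, align 2] → 22
+2 pad (align 4)
@24: width [4B, align 4] → 28
@28: stride [4B, align 4] → 32
size 32, align 4
— Packet2 —
@0: pitch [4B, align 4] → 4
@4: width [4B, align 4] → 8
@8: stride [4B, align 4] → 12
@12: mip_level [8B, align 4] → 20
@20: height [1B, align 1] → 21
@21: depth [1B, align 1] → 22
@22: channels [2B, align 2] → 24
@24: layer [2B, align 2] → 26
+2 tail pad (align 4)
size 28, align 4
32 − 28 = 4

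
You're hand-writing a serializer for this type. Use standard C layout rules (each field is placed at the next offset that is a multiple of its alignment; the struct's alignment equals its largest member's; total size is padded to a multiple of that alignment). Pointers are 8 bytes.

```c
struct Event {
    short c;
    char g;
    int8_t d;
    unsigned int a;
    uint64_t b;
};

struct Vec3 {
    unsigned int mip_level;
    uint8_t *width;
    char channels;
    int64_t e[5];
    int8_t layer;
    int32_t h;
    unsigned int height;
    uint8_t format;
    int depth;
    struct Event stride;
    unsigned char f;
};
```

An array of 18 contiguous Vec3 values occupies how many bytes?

2016

Event: @0: c [2B, align 2] → 2; @2: g [1B, align 1] → 3; @3: d [1B, align 1] → 4; @4: a [4B, align 4] → 8; @8: b [8B, align 8] → 16; size 16, align 8
@0: mip_level [4B, align 4] → 4
+4 pad (align 8)
@8: width [8B, align 8] → 16
@16: channels [1B, align 1] → 17
+7 pad (align 8)
@24: e [40B, align 8] → 64
@64: layer [1B, align 1] → 65
+3 pad (align 4)
@68: h [4B, align 4] → 72
@72: height [4B, align 4] → 76
@76: format [1B, align 1] → 77
+3 pad (align 4)
@80: depth [4B, align 4] → 84
+4 pad (align 8)
@88: stride [16B, align 8] → 104
@104: f [1B, align 1] → 105
+7 tail pad (align 8)
size 112, align 8
array of 18: 18 × 112 = 2016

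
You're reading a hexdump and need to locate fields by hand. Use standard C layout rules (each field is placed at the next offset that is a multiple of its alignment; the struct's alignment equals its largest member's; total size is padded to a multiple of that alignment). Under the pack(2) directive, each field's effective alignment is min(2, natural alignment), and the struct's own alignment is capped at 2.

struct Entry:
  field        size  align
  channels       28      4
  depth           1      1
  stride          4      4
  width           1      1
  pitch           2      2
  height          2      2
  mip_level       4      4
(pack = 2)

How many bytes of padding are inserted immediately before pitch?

1

channels at 0 (size 28, align 2) → ends 28
depth at 28 (size 1, align 1) → ends 29
pad 1 to align 2 for stride
stride at 30 (size 4, align 2) → ends 34
width at 34 (size 1, align 1) → ends 35
pad 1 to align 2 for pitch
pitch at 36 (size 2, align 2) → ends 38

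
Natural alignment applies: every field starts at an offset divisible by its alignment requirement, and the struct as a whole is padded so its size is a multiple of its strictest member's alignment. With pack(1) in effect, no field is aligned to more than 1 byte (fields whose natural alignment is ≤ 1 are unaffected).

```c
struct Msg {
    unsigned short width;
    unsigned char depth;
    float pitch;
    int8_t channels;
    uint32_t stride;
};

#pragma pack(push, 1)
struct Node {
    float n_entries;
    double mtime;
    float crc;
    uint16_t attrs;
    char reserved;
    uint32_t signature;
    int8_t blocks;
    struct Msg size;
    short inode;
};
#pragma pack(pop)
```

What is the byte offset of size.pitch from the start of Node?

28

Msg: @0: width [2B, align 2] → 2; @2: depth [1B, align 1] → 3; +1 pad (align 4); @4: pitch [4B, align 4] → 8; @8: channels [1B, align 1] → 9; +3 pad (align 4); @12: stride [4B, align 4] → 16; size 16, align 4
@0: n_entries [4B, align 1] → 4
@4: mtime [8B, align 1] → 12
@12: crc [4B, align 1] → 16
@16: attrs [2B, align 1] → 18
@18: reserved [1B, align 1] → 19
@19: signature [4B, align 1] → 23
@23: blocks [1B, align 1] → 24
@24: size [16B, align 1] → 40
within Msg: pitch at 4
24 + 4 = 28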